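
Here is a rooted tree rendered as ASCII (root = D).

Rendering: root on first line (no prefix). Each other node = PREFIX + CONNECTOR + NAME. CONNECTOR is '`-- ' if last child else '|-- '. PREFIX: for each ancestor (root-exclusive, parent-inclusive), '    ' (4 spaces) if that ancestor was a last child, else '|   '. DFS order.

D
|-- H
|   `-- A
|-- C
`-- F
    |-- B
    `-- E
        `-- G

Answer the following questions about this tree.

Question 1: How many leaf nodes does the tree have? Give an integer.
Leaves (nodes with no children): A, B, C, G

Answer: 4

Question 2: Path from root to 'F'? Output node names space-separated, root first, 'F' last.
Walk down from root: D -> F

Answer: D F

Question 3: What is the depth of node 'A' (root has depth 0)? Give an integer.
Answer: 2

Derivation:
Path from root to A: D -> H -> A
Depth = number of edges = 2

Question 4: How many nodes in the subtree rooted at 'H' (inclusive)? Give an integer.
Answer: 2

Derivation:
Subtree rooted at H contains: A, H
Count = 2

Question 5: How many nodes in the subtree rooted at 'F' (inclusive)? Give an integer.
Answer: 4

Derivation:
Subtree rooted at F contains: B, E, F, G
Count = 4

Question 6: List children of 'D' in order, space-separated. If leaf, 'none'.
Answer: H C F

Derivation:
Node D's children (from adjacency): H, C, F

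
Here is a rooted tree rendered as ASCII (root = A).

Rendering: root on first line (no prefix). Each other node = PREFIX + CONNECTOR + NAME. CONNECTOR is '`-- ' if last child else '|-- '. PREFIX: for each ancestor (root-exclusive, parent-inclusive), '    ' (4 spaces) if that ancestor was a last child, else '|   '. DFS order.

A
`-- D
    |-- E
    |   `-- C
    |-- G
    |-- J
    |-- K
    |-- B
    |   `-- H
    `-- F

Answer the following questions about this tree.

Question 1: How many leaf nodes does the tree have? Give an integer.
Answer: 6

Derivation:
Leaves (nodes with no children): C, F, G, H, J, K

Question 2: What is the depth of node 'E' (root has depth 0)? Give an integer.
Answer: 2

Derivation:
Path from root to E: A -> D -> E
Depth = number of edges = 2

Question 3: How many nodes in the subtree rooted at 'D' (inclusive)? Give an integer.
Answer: 9

Derivation:
Subtree rooted at D contains: B, C, D, E, F, G, H, J, K
Count = 9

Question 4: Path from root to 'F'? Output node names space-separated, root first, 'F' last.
Answer: A D F

Derivation:
Walk down from root: A -> D -> F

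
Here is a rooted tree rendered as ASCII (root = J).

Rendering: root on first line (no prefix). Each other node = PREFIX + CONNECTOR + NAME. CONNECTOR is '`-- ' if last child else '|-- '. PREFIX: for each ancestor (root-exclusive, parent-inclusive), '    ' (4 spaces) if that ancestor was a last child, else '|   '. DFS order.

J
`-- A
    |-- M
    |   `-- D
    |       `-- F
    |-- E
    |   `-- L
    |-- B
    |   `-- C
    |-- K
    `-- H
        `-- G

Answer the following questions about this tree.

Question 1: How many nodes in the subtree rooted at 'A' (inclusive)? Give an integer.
Answer: 11

Derivation:
Subtree rooted at A contains: A, B, C, D, E, F, G, H, K, L, M
Count = 11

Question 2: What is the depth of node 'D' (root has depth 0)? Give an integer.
Answer: 3

Derivation:
Path from root to D: J -> A -> M -> D
Depth = number of edges = 3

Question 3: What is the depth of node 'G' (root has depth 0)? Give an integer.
Answer: 3

Derivation:
Path from root to G: J -> A -> H -> G
Depth = number of edges = 3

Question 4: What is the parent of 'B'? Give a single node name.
Answer: A

Derivation:
Scan adjacency: B appears as child of A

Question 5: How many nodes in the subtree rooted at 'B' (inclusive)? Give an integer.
Subtree rooted at B contains: B, C
Count = 2

Answer: 2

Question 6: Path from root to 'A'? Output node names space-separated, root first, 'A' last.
Answer: J A

Derivation:
Walk down from root: J -> A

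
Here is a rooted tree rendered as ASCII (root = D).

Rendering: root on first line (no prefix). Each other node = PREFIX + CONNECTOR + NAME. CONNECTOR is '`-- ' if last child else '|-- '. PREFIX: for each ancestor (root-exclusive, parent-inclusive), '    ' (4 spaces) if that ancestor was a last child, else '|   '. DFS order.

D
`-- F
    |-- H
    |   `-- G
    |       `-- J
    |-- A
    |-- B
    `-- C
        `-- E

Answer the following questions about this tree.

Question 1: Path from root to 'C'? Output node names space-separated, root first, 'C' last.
Walk down from root: D -> F -> C

Answer: D F C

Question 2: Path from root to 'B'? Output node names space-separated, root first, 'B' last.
Walk down from root: D -> F -> B

Answer: D F B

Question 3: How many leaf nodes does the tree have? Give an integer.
Answer: 4

Derivation:
Leaves (nodes with no children): A, B, E, J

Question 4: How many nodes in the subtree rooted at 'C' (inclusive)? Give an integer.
Answer: 2

Derivation:
Subtree rooted at C contains: C, E
Count = 2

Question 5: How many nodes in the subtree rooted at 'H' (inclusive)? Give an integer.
Answer: 3

Derivation:
Subtree rooted at H contains: G, H, J
Count = 3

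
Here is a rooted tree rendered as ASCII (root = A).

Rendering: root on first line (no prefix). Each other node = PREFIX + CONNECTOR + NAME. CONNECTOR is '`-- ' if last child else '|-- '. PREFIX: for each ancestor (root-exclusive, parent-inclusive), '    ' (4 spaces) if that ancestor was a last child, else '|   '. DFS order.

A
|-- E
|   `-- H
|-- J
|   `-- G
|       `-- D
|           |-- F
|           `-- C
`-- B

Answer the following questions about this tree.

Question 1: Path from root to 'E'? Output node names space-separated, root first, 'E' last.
Answer: A E

Derivation:
Walk down from root: A -> E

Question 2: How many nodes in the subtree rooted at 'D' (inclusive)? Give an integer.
Answer: 3

Derivation:
Subtree rooted at D contains: C, D, F
Count = 3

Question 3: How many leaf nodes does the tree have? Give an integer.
Leaves (nodes with no children): B, C, F, H

Answer: 4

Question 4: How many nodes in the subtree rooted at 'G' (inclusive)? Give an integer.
Subtree rooted at G contains: C, D, F, G
Count = 4

Answer: 4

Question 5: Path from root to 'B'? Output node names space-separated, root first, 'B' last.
Walk down from root: A -> B

Answer: A B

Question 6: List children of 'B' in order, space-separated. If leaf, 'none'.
Answer: none

Derivation:
Node B's children (from adjacency): (leaf)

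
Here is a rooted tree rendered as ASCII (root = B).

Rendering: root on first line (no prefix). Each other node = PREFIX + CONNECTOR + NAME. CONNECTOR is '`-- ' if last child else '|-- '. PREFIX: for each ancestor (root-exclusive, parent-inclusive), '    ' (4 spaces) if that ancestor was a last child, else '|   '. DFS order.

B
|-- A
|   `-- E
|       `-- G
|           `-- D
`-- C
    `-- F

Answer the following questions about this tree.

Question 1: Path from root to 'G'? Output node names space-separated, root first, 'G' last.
Walk down from root: B -> A -> E -> G

Answer: B A E G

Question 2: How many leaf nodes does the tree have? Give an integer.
Leaves (nodes with no children): D, F

Answer: 2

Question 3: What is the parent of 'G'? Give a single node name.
Answer: E

Derivation:
Scan adjacency: G appears as child of E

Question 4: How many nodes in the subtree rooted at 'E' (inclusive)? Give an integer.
Answer: 3

Derivation:
Subtree rooted at E contains: D, E, G
Count = 3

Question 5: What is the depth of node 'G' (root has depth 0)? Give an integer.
Answer: 3

Derivation:
Path from root to G: B -> A -> E -> G
Depth = number of edges = 3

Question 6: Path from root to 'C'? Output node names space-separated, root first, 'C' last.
Answer: B C

Derivation:
Walk down from root: B -> C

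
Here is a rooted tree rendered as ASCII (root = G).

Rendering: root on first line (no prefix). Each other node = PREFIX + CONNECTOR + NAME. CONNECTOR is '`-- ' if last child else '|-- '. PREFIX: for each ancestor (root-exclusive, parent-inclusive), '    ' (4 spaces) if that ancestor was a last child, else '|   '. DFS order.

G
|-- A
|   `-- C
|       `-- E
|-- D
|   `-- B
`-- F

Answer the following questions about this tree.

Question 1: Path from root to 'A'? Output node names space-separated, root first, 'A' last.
Walk down from root: G -> A

Answer: G A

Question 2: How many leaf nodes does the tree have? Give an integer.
Answer: 3

Derivation:
Leaves (nodes with no children): B, E, F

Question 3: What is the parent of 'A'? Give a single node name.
Scan adjacency: A appears as child of G

Answer: G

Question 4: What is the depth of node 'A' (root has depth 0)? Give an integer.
Path from root to A: G -> A
Depth = number of edges = 1

Answer: 1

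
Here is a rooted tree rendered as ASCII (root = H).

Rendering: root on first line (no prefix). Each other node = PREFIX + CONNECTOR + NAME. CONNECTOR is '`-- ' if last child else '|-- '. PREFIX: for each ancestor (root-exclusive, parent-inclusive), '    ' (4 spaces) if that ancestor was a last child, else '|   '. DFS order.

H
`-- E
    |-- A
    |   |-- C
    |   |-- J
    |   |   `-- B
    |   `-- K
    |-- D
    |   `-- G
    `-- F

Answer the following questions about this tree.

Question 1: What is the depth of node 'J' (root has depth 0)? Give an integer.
Answer: 3

Derivation:
Path from root to J: H -> E -> A -> J
Depth = number of edges = 3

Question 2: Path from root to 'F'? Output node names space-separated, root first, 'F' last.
Walk down from root: H -> E -> F

Answer: H E F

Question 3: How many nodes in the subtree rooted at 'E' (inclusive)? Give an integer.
Answer: 9

Derivation:
Subtree rooted at E contains: A, B, C, D, E, F, G, J, K
Count = 9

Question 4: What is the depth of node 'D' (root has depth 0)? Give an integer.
Path from root to D: H -> E -> D
Depth = number of edges = 2

Answer: 2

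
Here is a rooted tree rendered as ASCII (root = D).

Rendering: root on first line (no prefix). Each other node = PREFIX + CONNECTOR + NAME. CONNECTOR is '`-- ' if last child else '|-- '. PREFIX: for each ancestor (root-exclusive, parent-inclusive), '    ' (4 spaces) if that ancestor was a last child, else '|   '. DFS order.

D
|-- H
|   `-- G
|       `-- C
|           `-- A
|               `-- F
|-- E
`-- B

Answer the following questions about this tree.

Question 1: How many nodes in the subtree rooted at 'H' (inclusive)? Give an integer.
Answer: 5

Derivation:
Subtree rooted at H contains: A, C, F, G, H
Count = 5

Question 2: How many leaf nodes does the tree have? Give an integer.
Answer: 3

Derivation:
Leaves (nodes with no children): B, E, F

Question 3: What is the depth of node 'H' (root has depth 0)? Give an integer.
Answer: 1

Derivation:
Path from root to H: D -> H
Depth = number of edges = 1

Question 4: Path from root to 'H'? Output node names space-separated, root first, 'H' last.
Answer: D H

Derivation:
Walk down from root: D -> H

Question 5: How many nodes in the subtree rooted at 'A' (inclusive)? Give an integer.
Subtree rooted at A contains: A, F
Count = 2

Answer: 2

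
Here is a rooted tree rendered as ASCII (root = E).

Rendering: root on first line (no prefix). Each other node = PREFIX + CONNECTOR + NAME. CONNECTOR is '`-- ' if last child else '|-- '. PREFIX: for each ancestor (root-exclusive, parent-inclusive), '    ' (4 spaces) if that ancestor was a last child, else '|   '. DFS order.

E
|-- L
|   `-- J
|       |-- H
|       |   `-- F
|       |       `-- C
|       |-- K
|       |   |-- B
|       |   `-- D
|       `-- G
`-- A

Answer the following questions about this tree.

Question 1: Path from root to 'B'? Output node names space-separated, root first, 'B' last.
Walk down from root: E -> L -> J -> K -> B

Answer: E L J K B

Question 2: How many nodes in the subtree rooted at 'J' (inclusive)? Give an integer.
Subtree rooted at J contains: B, C, D, F, G, H, J, K
Count = 8

Answer: 8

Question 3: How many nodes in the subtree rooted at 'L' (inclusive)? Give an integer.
Subtree rooted at L contains: B, C, D, F, G, H, J, K, L
Count = 9

Answer: 9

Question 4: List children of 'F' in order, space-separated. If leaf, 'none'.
Node F's children (from adjacency): C

Answer: C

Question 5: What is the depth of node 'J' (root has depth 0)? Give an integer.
Path from root to J: E -> L -> J
Depth = number of edges = 2

Answer: 2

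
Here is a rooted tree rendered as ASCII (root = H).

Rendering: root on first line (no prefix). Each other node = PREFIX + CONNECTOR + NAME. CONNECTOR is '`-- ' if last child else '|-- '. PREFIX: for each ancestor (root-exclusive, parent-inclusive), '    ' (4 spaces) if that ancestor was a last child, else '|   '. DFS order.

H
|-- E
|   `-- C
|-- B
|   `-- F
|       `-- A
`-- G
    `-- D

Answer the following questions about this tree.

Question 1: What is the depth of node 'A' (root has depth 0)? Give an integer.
Path from root to A: H -> B -> F -> A
Depth = number of edges = 3

Answer: 3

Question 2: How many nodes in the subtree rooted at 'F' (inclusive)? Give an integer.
Answer: 2

Derivation:
Subtree rooted at F contains: A, F
Count = 2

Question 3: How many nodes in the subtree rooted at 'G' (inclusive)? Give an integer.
Answer: 2

Derivation:
Subtree rooted at G contains: D, G
Count = 2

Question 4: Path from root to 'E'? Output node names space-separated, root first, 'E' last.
Walk down from root: H -> E

Answer: H E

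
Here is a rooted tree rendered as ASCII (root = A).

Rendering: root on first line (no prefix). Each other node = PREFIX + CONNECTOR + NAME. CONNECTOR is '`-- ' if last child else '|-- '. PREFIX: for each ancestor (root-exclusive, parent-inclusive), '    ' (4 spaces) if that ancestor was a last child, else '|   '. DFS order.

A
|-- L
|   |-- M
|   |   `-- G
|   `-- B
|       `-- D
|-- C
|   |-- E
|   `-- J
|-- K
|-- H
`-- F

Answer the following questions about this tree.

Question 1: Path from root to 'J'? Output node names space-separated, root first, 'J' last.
Answer: A C J

Derivation:
Walk down from root: A -> C -> J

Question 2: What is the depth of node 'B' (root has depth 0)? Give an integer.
Answer: 2

Derivation:
Path from root to B: A -> L -> B
Depth = number of edges = 2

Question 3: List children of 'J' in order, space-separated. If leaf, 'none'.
Node J's children (from adjacency): (leaf)

Answer: none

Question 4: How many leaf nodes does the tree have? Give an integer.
Leaves (nodes with no children): D, E, F, G, H, J, K

Answer: 7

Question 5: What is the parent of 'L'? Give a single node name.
Answer: A

Derivation:
Scan adjacency: L appears as child of A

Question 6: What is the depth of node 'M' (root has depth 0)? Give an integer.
Answer: 2

Derivation:
Path from root to M: A -> L -> M
Depth = number of edges = 2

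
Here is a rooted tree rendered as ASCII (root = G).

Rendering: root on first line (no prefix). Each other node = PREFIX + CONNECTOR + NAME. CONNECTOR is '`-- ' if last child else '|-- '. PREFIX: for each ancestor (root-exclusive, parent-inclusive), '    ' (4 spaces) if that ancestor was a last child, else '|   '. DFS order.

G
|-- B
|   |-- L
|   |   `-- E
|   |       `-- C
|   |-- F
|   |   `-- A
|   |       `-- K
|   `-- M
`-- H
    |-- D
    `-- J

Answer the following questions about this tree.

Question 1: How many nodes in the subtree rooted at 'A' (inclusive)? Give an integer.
Subtree rooted at A contains: A, K
Count = 2

Answer: 2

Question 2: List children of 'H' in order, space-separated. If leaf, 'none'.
Node H's children (from adjacency): D, J

Answer: D J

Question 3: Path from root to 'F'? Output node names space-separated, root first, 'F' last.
Walk down from root: G -> B -> F

Answer: G B F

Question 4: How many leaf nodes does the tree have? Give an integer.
Answer: 5

Derivation:
Leaves (nodes with no children): C, D, J, K, M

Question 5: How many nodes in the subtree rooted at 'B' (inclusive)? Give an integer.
Answer: 8

Derivation:
Subtree rooted at B contains: A, B, C, E, F, K, L, M
Count = 8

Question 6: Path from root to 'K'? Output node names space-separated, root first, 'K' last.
Walk down from root: G -> B -> F -> A -> K

Answer: G B F A K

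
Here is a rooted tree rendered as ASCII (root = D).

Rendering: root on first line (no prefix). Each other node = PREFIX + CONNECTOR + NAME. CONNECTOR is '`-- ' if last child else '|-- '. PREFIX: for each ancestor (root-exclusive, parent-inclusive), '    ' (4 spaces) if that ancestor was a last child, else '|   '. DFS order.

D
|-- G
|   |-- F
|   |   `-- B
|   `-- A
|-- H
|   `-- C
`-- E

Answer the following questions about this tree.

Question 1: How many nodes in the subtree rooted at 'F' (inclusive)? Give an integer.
Subtree rooted at F contains: B, F
Count = 2

Answer: 2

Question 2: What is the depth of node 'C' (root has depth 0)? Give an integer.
Answer: 2

Derivation:
Path from root to C: D -> H -> C
Depth = number of edges = 2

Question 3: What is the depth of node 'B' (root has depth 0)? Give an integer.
Answer: 3

Derivation:
Path from root to B: D -> G -> F -> B
Depth = number of edges = 3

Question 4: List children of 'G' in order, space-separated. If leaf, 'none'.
Node G's children (from adjacency): F, A

Answer: F A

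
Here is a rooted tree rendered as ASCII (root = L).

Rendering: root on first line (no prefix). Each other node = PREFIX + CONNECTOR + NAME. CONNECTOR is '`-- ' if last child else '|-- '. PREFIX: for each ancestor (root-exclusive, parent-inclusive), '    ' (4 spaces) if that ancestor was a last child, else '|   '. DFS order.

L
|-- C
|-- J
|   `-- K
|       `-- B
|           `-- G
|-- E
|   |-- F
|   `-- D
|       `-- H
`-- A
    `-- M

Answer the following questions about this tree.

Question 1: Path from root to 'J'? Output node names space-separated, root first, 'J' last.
Walk down from root: L -> J

Answer: L J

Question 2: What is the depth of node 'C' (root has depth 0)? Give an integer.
Answer: 1

Derivation:
Path from root to C: L -> C
Depth = number of edges = 1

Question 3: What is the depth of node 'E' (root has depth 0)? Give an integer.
Answer: 1

Derivation:
Path from root to E: L -> E
Depth = number of edges = 1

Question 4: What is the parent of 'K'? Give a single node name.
Answer: J

Derivation:
Scan adjacency: K appears as child of J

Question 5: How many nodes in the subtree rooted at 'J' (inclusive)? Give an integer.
Answer: 4

Derivation:
Subtree rooted at J contains: B, G, J, K
Count = 4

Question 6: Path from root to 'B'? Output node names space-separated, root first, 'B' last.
Walk down from root: L -> J -> K -> B

Answer: L J K B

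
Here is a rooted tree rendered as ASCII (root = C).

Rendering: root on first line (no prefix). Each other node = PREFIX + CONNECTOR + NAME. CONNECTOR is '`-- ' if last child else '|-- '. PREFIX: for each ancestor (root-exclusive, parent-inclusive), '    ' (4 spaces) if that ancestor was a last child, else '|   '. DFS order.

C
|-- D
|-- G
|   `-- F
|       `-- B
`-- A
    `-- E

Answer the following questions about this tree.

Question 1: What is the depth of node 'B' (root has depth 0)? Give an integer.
Path from root to B: C -> G -> F -> B
Depth = number of edges = 3

Answer: 3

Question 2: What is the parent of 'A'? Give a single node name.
Answer: C

Derivation:
Scan adjacency: A appears as child of C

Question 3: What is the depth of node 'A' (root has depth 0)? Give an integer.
Answer: 1

Derivation:
Path from root to A: C -> A
Depth = number of edges = 1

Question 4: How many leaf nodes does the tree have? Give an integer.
Leaves (nodes with no children): B, D, E

Answer: 3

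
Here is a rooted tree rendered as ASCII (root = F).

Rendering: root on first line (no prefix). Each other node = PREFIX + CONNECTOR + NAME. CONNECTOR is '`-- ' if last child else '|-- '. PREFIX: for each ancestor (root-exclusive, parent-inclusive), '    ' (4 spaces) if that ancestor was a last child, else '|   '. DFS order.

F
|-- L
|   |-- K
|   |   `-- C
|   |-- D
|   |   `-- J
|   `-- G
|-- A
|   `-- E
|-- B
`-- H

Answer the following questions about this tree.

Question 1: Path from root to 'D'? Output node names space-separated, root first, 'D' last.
Walk down from root: F -> L -> D

Answer: F L D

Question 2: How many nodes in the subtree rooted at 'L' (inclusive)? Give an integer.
Subtree rooted at L contains: C, D, G, J, K, L
Count = 6

Answer: 6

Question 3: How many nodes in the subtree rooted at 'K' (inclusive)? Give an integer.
Answer: 2

Derivation:
Subtree rooted at K contains: C, K
Count = 2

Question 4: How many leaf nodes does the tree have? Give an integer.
Leaves (nodes with no children): B, C, E, G, H, J

Answer: 6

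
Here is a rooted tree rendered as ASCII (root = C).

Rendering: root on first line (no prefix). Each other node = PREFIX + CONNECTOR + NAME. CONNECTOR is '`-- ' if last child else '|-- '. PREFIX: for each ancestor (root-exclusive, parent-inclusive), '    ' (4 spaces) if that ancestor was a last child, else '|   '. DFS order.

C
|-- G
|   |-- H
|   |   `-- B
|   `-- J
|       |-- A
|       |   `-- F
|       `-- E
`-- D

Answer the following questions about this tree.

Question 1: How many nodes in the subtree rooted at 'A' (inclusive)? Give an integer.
Subtree rooted at A contains: A, F
Count = 2

Answer: 2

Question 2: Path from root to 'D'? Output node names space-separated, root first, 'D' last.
Walk down from root: C -> D

Answer: C D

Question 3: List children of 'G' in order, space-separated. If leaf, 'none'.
Node G's children (from adjacency): H, J

Answer: H J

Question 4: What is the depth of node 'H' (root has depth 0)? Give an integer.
Path from root to H: C -> G -> H
Depth = number of edges = 2

Answer: 2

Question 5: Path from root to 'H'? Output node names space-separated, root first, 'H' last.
Answer: C G H

Derivation:
Walk down from root: C -> G -> H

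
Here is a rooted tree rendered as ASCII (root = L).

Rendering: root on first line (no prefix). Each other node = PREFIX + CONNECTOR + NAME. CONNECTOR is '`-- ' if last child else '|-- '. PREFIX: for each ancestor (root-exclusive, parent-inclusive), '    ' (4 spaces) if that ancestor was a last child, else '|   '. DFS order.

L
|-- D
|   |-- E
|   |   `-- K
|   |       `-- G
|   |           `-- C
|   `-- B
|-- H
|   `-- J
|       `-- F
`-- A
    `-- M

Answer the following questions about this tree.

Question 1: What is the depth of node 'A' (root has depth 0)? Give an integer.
Path from root to A: L -> A
Depth = number of edges = 1

Answer: 1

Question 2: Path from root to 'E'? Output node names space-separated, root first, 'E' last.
Answer: L D E

Derivation:
Walk down from root: L -> D -> E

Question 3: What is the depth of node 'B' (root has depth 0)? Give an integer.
Answer: 2

Derivation:
Path from root to B: L -> D -> B
Depth = number of edges = 2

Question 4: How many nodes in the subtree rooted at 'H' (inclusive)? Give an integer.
Answer: 3

Derivation:
Subtree rooted at H contains: F, H, J
Count = 3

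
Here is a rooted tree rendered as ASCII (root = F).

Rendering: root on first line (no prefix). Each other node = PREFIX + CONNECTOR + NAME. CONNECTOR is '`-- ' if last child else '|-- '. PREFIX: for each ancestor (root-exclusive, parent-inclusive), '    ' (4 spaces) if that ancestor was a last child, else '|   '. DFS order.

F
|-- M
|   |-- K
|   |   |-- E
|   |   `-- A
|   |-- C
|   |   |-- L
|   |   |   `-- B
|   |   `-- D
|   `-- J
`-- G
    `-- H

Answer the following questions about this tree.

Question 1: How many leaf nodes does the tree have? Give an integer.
Answer: 6

Derivation:
Leaves (nodes with no children): A, B, D, E, H, J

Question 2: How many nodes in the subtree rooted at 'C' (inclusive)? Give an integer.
Answer: 4

Derivation:
Subtree rooted at C contains: B, C, D, L
Count = 4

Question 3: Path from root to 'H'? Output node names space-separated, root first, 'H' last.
Walk down from root: F -> G -> H

Answer: F G H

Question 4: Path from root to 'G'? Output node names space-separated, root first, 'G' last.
Answer: F G

Derivation:
Walk down from root: F -> G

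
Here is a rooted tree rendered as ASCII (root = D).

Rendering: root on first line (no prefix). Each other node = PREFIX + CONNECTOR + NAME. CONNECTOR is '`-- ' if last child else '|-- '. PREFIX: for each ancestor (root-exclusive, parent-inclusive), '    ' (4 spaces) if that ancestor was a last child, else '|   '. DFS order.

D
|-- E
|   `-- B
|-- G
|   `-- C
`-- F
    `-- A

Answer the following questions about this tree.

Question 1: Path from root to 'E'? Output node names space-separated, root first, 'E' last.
Walk down from root: D -> E

Answer: D E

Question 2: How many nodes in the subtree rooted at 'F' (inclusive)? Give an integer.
Subtree rooted at F contains: A, F
Count = 2

Answer: 2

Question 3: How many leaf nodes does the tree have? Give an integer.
Leaves (nodes with no children): A, B, C

Answer: 3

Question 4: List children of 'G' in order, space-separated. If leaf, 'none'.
Answer: C

Derivation:
Node G's children (from adjacency): C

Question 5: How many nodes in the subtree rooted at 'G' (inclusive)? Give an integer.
Subtree rooted at G contains: C, G
Count = 2

Answer: 2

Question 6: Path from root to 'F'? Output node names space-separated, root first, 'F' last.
Answer: D F

Derivation:
Walk down from root: D -> F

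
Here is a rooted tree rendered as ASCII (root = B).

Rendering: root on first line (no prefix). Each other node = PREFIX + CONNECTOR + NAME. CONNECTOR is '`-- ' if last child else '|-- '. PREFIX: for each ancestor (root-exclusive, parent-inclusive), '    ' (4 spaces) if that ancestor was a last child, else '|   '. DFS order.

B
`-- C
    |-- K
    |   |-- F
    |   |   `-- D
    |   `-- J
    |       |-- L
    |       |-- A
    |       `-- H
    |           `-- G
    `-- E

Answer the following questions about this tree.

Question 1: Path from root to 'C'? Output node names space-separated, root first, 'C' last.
Walk down from root: B -> C

Answer: B C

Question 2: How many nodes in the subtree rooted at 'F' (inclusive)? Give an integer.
Answer: 2

Derivation:
Subtree rooted at F contains: D, F
Count = 2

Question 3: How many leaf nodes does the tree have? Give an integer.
Answer: 5

Derivation:
Leaves (nodes with no children): A, D, E, G, L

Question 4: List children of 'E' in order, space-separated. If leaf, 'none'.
Answer: none

Derivation:
Node E's children (from adjacency): (leaf)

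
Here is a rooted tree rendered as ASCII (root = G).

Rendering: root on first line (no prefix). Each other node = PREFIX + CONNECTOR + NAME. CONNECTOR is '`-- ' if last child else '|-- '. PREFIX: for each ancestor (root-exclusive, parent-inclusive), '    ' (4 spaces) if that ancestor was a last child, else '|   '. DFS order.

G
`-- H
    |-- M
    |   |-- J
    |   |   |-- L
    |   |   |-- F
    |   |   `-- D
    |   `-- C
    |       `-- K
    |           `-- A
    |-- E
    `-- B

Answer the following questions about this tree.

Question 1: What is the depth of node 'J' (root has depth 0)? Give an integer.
Answer: 3

Derivation:
Path from root to J: G -> H -> M -> J
Depth = number of edges = 3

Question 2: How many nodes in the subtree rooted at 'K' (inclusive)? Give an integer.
Answer: 2

Derivation:
Subtree rooted at K contains: A, K
Count = 2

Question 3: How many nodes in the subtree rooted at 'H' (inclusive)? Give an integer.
Answer: 11

Derivation:
Subtree rooted at H contains: A, B, C, D, E, F, H, J, K, L, M
Count = 11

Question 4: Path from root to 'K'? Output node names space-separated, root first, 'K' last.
Answer: G H M C K

Derivation:
Walk down from root: G -> H -> M -> C -> K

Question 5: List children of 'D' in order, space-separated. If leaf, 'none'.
Answer: none

Derivation:
Node D's children (from adjacency): (leaf)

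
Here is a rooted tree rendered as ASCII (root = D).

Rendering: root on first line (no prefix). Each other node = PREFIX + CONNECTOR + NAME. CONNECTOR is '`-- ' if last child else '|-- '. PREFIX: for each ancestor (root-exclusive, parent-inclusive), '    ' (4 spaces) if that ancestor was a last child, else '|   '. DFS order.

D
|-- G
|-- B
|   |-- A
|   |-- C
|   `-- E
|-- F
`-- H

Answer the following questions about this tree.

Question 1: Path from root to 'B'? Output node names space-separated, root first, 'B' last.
Answer: D B

Derivation:
Walk down from root: D -> B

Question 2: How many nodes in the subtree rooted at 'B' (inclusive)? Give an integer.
Subtree rooted at B contains: A, B, C, E
Count = 4

Answer: 4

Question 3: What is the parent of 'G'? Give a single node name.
Answer: D

Derivation:
Scan adjacency: G appears as child of D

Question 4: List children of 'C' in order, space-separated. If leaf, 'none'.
Node C's children (from adjacency): (leaf)

Answer: none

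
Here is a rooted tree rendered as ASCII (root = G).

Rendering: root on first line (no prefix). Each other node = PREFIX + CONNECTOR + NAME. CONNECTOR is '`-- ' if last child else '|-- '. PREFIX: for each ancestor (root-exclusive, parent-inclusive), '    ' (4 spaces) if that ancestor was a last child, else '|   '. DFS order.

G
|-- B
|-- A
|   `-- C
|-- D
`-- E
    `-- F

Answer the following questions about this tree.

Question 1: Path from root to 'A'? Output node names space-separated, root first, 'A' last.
Answer: G A

Derivation:
Walk down from root: G -> A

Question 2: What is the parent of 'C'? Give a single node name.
Scan adjacency: C appears as child of A

Answer: A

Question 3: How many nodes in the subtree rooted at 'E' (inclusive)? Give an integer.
Subtree rooted at E contains: E, F
Count = 2

Answer: 2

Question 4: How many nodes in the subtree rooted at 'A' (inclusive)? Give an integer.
Answer: 2

Derivation:
Subtree rooted at A contains: A, C
Count = 2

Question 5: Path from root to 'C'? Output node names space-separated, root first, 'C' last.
Walk down from root: G -> A -> C

Answer: G A C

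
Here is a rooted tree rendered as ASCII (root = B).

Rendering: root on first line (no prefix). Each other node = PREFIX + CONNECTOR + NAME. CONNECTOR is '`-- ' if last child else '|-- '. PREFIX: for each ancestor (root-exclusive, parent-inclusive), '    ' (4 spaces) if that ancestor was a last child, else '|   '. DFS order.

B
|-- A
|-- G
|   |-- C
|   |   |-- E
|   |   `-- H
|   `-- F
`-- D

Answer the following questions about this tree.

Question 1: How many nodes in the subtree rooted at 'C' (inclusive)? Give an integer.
Answer: 3

Derivation:
Subtree rooted at C contains: C, E, H
Count = 3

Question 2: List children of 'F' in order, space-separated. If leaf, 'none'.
Node F's children (from adjacency): (leaf)

Answer: none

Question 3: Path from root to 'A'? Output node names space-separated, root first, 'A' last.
Walk down from root: B -> A

Answer: B A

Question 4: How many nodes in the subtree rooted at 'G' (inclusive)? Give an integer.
Subtree rooted at G contains: C, E, F, G, H
Count = 5

Answer: 5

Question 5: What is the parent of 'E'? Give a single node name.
Answer: C

Derivation:
Scan adjacency: E appears as child of C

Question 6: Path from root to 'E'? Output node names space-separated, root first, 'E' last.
Answer: B G C E

Derivation:
Walk down from root: B -> G -> C -> E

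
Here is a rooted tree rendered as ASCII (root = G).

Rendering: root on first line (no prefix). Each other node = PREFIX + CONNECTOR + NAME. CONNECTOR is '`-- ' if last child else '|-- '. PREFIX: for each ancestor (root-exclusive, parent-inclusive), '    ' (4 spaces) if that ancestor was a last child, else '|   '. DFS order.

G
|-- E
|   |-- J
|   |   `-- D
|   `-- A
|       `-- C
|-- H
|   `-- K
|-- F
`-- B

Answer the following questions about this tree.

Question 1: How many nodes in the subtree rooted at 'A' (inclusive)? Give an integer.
Subtree rooted at A contains: A, C
Count = 2

Answer: 2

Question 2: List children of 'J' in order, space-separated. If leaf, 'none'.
Node J's children (from adjacency): D

Answer: D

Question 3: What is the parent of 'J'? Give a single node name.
Scan adjacency: J appears as child of E

Answer: E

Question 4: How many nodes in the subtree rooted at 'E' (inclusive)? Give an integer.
Subtree rooted at E contains: A, C, D, E, J
Count = 5

Answer: 5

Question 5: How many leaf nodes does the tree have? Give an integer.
Leaves (nodes with no children): B, C, D, F, K

Answer: 5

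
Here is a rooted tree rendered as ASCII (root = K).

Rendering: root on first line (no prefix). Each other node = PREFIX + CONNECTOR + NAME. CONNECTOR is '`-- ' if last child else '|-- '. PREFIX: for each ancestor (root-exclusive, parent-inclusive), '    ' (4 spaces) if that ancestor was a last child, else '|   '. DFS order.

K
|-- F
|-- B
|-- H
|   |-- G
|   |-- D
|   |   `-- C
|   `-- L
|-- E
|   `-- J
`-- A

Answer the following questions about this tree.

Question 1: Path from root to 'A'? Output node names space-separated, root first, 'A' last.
Walk down from root: K -> A

Answer: K A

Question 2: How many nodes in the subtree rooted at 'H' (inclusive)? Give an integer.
Answer: 5

Derivation:
Subtree rooted at H contains: C, D, G, H, L
Count = 5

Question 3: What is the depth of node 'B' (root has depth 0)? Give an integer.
Answer: 1

Derivation:
Path from root to B: K -> B
Depth = number of edges = 1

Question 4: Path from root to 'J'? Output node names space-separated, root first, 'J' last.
Walk down from root: K -> E -> J

Answer: K E J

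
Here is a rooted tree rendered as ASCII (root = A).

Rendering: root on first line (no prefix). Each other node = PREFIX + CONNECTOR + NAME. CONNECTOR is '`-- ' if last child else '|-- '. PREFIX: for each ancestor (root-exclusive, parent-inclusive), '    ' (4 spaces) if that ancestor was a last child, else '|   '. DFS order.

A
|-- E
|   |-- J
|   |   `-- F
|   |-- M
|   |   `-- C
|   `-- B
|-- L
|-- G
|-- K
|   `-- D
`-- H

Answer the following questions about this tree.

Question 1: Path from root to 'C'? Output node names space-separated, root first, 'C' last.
Walk down from root: A -> E -> M -> C

Answer: A E M C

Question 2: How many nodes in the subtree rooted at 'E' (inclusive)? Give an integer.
Subtree rooted at E contains: B, C, E, F, J, M
Count = 6

Answer: 6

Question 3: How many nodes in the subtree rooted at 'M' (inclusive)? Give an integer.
Answer: 2

Derivation:
Subtree rooted at M contains: C, M
Count = 2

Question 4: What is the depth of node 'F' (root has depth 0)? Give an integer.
Path from root to F: A -> E -> J -> F
Depth = number of edges = 3

Answer: 3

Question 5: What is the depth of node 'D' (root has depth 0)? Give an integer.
Answer: 2

Derivation:
Path from root to D: A -> K -> D
Depth = number of edges = 2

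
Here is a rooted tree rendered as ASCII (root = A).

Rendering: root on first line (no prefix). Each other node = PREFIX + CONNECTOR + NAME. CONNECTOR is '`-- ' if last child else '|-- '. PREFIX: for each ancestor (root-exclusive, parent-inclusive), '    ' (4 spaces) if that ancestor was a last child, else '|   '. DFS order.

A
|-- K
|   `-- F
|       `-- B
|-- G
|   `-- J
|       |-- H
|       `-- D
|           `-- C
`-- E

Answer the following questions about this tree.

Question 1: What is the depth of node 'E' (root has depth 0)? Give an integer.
Answer: 1

Derivation:
Path from root to E: A -> E
Depth = number of edges = 1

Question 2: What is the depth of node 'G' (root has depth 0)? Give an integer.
Path from root to G: A -> G
Depth = number of edges = 1

Answer: 1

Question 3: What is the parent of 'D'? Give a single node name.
Answer: J

Derivation:
Scan adjacency: D appears as child of J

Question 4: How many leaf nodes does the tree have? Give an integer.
Leaves (nodes with no children): B, C, E, H

Answer: 4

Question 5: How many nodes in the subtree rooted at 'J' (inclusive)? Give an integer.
Subtree rooted at J contains: C, D, H, J
Count = 4

Answer: 4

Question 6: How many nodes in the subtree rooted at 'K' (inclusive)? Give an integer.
Subtree rooted at K contains: B, F, K
Count = 3

Answer: 3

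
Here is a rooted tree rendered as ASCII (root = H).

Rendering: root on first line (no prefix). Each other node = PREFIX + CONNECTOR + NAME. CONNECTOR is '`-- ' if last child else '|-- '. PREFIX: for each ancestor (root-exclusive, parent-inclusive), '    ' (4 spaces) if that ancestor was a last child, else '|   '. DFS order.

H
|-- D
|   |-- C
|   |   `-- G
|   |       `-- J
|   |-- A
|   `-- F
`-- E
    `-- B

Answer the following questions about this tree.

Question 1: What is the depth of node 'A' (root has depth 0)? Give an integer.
Path from root to A: H -> D -> A
Depth = number of edges = 2

Answer: 2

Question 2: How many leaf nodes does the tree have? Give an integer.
Answer: 4

Derivation:
Leaves (nodes with no children): A, B, F, J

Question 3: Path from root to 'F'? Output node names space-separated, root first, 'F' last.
Walk down from root: H -> D -> F

Answer: H D F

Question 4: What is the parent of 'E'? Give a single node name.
Scan adjacency: E appears as child of H

Answer: H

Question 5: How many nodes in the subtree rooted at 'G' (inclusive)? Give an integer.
Subtree rooted at G contains: G, J
Count = 2

Answer: 2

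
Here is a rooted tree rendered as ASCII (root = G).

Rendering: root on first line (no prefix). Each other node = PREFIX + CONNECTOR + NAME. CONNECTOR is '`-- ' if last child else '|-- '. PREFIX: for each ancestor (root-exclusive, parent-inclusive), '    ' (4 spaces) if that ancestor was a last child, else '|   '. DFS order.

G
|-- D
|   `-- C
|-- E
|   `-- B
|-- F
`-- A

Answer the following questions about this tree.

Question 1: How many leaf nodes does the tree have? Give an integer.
Answer: 4

Derivation:
Leaves (nodes with no children): A, B, C, F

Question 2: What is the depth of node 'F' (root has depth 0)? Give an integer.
Answer: 1

Derivation:
Path from root to F: G -> F
Depth = number of edges = 1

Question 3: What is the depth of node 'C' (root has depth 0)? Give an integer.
Path from root to C: G -> D -> C
Depth = number of edges = 2

Answer: 2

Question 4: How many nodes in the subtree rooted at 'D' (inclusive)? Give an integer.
Subtree rooted at D contains: C, D
Count = 2

Answer: 2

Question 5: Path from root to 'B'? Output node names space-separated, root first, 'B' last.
Answer: G E B

Derivation:
Walk down from root: G -> E -> B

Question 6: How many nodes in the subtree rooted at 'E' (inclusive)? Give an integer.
Answer: 2

Derivation:
Subtree rooted at E contains: B, E
Count = 2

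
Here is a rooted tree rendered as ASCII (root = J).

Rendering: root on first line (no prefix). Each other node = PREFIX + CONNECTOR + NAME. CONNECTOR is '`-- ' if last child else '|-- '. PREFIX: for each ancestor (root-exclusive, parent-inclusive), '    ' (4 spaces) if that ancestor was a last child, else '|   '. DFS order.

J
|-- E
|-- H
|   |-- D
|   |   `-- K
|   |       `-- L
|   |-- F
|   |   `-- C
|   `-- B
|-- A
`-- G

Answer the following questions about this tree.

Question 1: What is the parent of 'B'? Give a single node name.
Answer: H

Derivation:
Scan adjacency: B appears as child of H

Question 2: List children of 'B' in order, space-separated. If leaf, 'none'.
Node B's children (from adjacency): (leaf)

Answer: none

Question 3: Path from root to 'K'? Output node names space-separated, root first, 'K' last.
Answer: J H D K

Derivation:
Walk down from root: J -> H -> D -> K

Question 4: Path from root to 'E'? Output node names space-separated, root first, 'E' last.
Answer: J E

Derivation:
Walk down from root: J -> E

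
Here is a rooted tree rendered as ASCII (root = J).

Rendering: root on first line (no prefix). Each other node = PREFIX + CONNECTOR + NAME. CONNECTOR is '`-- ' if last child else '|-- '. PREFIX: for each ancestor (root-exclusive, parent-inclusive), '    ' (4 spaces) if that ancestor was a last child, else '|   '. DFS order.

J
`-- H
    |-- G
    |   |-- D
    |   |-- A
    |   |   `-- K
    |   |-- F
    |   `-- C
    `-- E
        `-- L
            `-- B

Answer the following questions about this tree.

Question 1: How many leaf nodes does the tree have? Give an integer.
Leaves (nodes with no children): B, C, D, F, K

Answer: 5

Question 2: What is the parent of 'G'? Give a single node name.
Answer: H

Derivation:
Scan adjacency: G appears as child of H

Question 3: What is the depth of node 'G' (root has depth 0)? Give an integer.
Answer: 2

Derivation:
Path from root to G: J -> H -> G
Depth = number of edges = 2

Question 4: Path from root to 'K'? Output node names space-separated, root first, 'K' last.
Answer: J H G A K

Derivation:
Walk down from root: J -> H -> G -> A -> K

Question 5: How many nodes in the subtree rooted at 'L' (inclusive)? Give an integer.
Answer: 2

Derivation:
Subtree rooted at L contains: B, L
Count = 2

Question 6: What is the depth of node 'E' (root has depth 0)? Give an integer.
Path from root to E: J -> H -> E
Depth = number of edges = 2

Answer: 2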